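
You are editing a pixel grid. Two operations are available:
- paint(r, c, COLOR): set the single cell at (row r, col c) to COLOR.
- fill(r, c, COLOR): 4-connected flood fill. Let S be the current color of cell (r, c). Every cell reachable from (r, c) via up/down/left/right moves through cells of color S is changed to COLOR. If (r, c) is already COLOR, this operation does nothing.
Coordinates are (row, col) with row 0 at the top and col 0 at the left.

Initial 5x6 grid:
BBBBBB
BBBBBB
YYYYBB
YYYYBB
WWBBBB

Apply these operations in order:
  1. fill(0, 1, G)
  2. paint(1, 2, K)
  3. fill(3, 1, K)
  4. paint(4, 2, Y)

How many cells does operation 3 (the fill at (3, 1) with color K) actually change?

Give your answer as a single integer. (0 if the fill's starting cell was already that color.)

After op 1 fill(0,1,G) [20 cells changed]:
GGGGGG
GGGGGG
YYYYGG
YYYYGG
WWGGGG
After op 2 paint(1,2,K):
GGGGGG
GGKGGG
YYYYGG
YYYYGG
WWGGGG
After op 3 fill(3,1,K) [8 cells changed]:
GGGGGG
GGKGGG
KKKKGG
KKKKGG
WWGGGG

Answer: 8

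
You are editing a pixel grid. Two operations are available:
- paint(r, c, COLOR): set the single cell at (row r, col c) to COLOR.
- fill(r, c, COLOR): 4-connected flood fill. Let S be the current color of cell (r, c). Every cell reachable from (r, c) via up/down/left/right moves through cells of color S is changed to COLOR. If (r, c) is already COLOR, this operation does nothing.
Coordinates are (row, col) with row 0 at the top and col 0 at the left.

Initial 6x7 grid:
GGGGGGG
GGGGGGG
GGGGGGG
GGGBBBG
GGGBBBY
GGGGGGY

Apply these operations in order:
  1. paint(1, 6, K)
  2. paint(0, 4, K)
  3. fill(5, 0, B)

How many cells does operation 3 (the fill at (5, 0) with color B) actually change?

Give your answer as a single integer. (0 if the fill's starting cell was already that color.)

After op 1 paint(1,6,K):
GGGGGGG
GGGGGGK
GGGGGGG
GGGBBBG
GGGBBBY
GGGGGGY
After op 2 paint(0,4,K):
GGGGKGG
GGGGGGK
GGGGGGG
GGGBBBG
GGGBBBY
GGGGGGY
After op 3 fill(5,0,B) [32 cells changed]:
BBBBKBB
BBBBBBK
BBBBBBB
BBBBBBB
BBBBBBY
BBBBBBY

Answer: 32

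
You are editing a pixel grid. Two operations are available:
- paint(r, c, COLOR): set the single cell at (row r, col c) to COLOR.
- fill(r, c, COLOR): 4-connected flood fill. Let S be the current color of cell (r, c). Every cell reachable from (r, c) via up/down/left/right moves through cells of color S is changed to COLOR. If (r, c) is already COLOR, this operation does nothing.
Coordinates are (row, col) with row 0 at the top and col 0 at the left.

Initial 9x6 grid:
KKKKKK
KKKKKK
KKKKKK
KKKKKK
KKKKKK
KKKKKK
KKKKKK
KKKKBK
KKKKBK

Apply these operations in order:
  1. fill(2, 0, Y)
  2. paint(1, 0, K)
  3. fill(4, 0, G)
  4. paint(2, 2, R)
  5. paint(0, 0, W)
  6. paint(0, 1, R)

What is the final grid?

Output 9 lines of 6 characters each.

Answer: WRGGGG
KGGGGG
GGRGGG
GGGGGG
GGGGGG
GGGGGG
GGGGGG
GGGGBG
GGGGBG

Derivation:
After op 1 fill(2,0,Y) [52 cells changed]:
YYYYYY
YYYYYY
YYYYYY
YYYYYY
YYYYYY
YYYYYY
YYYYYY
YYYYBY
YYYYBY
After op 2 paint(1,0,K):
YYYYYY
KYYYYY
YYYYYY
YYYYYY
YYYYYY
YYYYYY
YYYYYY
YYYYBY
YYYYBY
After op 3 fill(4,0,G) [51 cells changed]:
GGGGGG
KGGGGG
GGGGGG
GGGGGG
GGGGGG
GGGGGG
GGGGGG
GGGGBG
GGGGBG
After op 4 paint(2,2,R):
GGGGGG
KGGGGG
GGRGGG
GGGGGG
GGGGGG
GGGGGG
GGGGGG
GGGGBG
GGGGBG
After op 5 paint(0,0,W):
WGGGGG
KGGGGG
GGRGGG
GGGGGG
GGGGGG
GGGGGG
GGGGGG
GGGGBG
GGGGBG
After op 6 paint(0,1,R):
WRGGGG
KGGGGG
GGRGGG
GGGGGG
GGGGGG
GGGGGG
GGGGGG
GGGGBG
GGGGBG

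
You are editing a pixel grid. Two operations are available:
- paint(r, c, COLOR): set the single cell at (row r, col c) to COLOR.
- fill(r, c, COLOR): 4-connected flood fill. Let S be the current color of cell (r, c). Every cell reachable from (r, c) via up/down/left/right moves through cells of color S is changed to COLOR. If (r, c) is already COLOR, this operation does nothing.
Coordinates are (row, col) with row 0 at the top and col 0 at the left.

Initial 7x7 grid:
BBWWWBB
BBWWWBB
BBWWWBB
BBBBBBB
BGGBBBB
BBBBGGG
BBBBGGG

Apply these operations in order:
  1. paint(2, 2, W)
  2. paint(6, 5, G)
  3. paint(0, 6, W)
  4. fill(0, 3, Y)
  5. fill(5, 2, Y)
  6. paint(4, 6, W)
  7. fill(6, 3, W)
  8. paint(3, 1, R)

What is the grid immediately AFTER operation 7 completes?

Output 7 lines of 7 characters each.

Answer: WWWWWWW
WWWWWWW
WWWWWWW
WWWWWWW
WGGWWWW
WWWWGGG
WWWWGGG

Derivation:
After op 1 paint(2,2,W):
BBWWWBB
BBWWWBB
BBWWWBB
BBBBBBB
BGGBBBB
BBBBGGG
BBBBGGG
After op 2 paint(6,5,G):
BBWWWBB
BBWWWBB
BBWWWBB
BBBBBBB
BGGBBBB
BBBBGGG
BBBBGGG
After op 3 paint(0,6,W):
BBWWWBW
BBWWWBB
BBWWWBB
BBBBBBB
BGGBBBB
BBBBGGG
BBBBGGG
After op 4 fill(0,3,Y) [9 cells changed]:
BBYYYBW
BBYYYBB
BBYYYBB
BBBBBBB
BGGBBBB
BBBBGGG
BBBBGGG
After op 5 fill(5,2,Y) [31 cells changed]:
YYYYYYW
YYYYYYY
YYYYYYY
YYYYYYY
YGGYYYY
YYYYGGG
YYYYGGG
After op 6 paint(4,6,W):
YYYYYYW
YYYYYYY
YYYYYYY
YYYYYYY
YGGYYYW
YYYYGGG
YYYYGGG
After op 7 fill(6,3,W) [39 cells changed]:
WWWWWWW
WWWWWWW
WWWWWWW
WWWWWWW
WGGWWWW
WWWWGGG
WWWWGGG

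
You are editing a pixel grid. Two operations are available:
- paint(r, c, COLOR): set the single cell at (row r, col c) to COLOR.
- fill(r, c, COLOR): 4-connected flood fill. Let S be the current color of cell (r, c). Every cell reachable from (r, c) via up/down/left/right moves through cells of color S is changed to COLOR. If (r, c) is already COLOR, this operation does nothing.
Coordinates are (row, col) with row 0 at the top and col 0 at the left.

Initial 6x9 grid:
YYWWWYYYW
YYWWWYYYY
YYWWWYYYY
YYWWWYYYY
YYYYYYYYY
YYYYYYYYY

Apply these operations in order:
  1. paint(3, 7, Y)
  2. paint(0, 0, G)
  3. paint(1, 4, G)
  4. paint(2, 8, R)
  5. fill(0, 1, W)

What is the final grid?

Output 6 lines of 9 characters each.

After op 1 paint(3,7,Y):
YYWWWYYYW
YYWWWYYYY
YYWWWYYYY
YYWWWYYYY
YYYYYYYYY
YYYYYYYYY
After op 2 paint(0,0,G):
GYWWWYYYW
YYWWWYYYY
YYWWWYYYY
YYWWWYYYY
YYYYYYYYY
YYYYYYYYY
After op 3 paint(1,4,G):
GYWWWYYYW
YYWWGYYYY
YYWWWYYYY
YYWWWYYYY
YYYYYYYYY
YYYYYYYYY
After op 4 paint(2,8,R):
GYWWWYYYW
YYWWGYYYY
YYWWWYYYR
YYWWWYYYY
YYYYYYYYY
YYYYYYYYY
After op 5 fill(0,1,W) [39 cells changed]:
GWWWWWWWW
WWWWGWWWW
WWWWWWWWR
WWWWWWWWW
WWWWWWWWW
WWWWWWWWW

Answer: GWWWWWWWW
WWWWGWWWW
WWWWWWWWR
WWWWWWWWW
WWWWWWWWW
WWWWWWWWW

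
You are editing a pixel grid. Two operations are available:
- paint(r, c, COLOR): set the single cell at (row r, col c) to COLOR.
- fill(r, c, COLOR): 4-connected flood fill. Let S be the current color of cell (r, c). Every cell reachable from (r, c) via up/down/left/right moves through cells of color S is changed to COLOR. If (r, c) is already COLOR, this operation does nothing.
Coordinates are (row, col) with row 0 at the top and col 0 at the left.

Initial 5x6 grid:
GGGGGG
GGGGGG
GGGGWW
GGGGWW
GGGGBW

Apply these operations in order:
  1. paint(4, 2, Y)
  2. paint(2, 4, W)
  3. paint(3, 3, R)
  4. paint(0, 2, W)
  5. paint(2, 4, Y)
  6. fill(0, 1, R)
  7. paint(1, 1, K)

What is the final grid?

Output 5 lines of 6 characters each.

Answer: RRWRRR
RKRRRR
RRRRYW
RRRRWW
RRYGBW

Derivation:
After op 1 paint(4,2,Y):
GGGGGG
GGGGGG
GGGGWW
GGGGWW
GGYGBW
After op 2 paint(2,4,W):
GGGGGG
GGGGGG
GGGGWW
GGGGWW
GGYGBW
After op 3 paint(3,3,R):
GGGGGG
GGGGGG
GGGGWW
GGGRWW
GGYGBW
After op 4 paint(0,2,W):
GGWGGG
GGGGGG
GGGGWW
GGGRWW
GGYGBW
After op 5 paint(2,4,Y):
GGWGGG
GGGGGG
GGGGYW
GGGRWW
GGYGBW
After op 6 fill(0,1,R) [20 cells changed]:
RRWRRR
RRRRRR
RRRRYW
RRRRWW
RRYGBW
After op 7 paint(1,1,K):
RRWRRR
RKRRRR
RRRRYW
RRRRWW
RRYGBW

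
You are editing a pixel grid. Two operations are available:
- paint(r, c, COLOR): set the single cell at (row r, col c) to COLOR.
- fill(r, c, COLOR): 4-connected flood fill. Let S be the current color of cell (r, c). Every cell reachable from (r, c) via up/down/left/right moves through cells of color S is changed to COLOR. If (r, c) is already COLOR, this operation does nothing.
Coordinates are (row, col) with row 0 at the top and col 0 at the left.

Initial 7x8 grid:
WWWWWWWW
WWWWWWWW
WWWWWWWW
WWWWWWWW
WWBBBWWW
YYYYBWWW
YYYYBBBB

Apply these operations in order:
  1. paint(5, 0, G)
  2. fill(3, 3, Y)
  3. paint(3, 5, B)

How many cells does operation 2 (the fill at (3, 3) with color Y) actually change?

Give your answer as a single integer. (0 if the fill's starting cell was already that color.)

Answer: 40

Derivation:
After op 1 paint(5,0,G):
WWWWWWWW
WWWWWWWW
WWWWWWWW
WWWWWWWW
WWBBBWWW
GYYYBWWW
YYYYBBBB
After op 2 fill(3,3,Y) [40 cells changed]:
YYYYYYYY
YYYYYYYY
YYYYYYYY
YYYYYYYY
YYBBBYYY
GYYYBYYY
YYYYBBBB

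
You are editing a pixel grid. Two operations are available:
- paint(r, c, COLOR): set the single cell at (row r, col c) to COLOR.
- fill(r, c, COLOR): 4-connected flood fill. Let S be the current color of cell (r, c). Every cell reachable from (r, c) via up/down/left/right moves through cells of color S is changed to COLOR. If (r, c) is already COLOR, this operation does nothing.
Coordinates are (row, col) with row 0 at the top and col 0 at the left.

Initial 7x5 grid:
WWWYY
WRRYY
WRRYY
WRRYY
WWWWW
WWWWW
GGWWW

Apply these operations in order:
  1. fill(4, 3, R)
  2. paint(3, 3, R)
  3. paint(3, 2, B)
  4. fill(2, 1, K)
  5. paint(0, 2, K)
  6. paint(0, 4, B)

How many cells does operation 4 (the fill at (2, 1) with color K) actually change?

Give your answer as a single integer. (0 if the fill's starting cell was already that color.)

After op 1 fill(4,3,R) [19 cells changed]:
RRRYY
RRRYY
RRRYY
RRRYY
RRRRR
RRRRR
GGRRR
After op 2 paint(3,3,R):
RRRYY
RRRYY
RRRYY
RRRRY
RRRRR
RRRRR
GGRRR
After op 3 paint(3,2,B):
RRRYY
RRRYY
RRRYY
RRBRY
RRRRR
RRRRR
GGRRR
After op 4 fill(2,1,K) [25 cells changed]:
KKKYY
KKKYY
KKKYY
KKBKY
KKKKK
KKKKK
GGKKK

Answer: 25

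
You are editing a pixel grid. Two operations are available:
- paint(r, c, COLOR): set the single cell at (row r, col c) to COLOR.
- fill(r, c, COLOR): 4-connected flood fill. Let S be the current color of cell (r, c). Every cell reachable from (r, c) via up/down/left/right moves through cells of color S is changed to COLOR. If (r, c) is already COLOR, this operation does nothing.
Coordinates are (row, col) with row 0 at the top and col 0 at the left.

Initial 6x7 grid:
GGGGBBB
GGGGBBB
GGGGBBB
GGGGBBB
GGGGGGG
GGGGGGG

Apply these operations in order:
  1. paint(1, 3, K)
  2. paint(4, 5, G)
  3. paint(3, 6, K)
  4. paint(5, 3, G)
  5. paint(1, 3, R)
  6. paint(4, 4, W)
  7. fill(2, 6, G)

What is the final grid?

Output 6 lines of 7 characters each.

After op 1 paint(1,3,K):
GGGGBBB
GGGKBBB
GGGGBBB
GGGGBBB
GGGGGGG
GGGGGGG
After op 2 paint(4,5,G):
GGGGBBB
GGGKBBB
GGGGBBB
GGGGBBB
GGGGGGG
GGGGGGG
After op 3 paint(3,6,K):
GGGGBBB
GGGKBBB
GGGGBBB
GGGGBBK
GGGGGGG
GGGGGGG
After op 4 paint(5,3,G):
GGGGBBB
GGGKBBB
GGGGBBB
GGGGBBK
GGGGGGG
GGGGGGG
After op 5 paint(1,3,R):
GGGGBBB
GGGRBBB
GGGGBBB
GGGGBBK
GGGGGGG
GGGGGGG
After op 6 paint(4,4,W):
GGGGBBB
GGGRBBB
GGGGBBB
GGGGBBK
GGGGWGG
GGGGGGG
After op 7 fill(2,6,G) [11 cells changed]:
GGGGGGG
GGGRGGG
GGGGGGG
GGGGGGK
GGGGWGG
GGGGGGG

Answer: GGGGGGG
GGGRGGG
GGGGGGG
GGGGGGK
GGGGWGG
GGGGGGG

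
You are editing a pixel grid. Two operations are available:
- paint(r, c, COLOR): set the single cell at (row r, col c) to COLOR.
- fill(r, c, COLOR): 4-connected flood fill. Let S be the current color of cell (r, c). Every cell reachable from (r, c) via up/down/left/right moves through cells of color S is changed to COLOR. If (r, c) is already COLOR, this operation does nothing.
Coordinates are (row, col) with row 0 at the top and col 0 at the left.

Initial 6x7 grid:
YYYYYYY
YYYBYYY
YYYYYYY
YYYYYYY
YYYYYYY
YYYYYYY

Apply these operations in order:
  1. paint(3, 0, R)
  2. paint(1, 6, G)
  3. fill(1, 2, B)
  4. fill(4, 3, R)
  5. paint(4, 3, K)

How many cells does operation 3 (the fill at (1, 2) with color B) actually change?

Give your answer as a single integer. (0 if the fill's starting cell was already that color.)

After op 1 paint(3,0,R):
YYYYYYY
YYYBYYY
YYYYYYY
RYYYYYY
YYYYYYY
YYYYYYY
After op 2 paint(1,6,G):
YYYYYYY
YYYBYYG
YYYYYYY
RYYYYYY
YYYYYYY
YYYYYYY
After op 3 fill(1,2,B) [39 cells changed]:
BBBBBBB
BBBBBBG
BBBBBBB
RBBBBBB
BBBBBBB
BBBBBBB

Answer: 39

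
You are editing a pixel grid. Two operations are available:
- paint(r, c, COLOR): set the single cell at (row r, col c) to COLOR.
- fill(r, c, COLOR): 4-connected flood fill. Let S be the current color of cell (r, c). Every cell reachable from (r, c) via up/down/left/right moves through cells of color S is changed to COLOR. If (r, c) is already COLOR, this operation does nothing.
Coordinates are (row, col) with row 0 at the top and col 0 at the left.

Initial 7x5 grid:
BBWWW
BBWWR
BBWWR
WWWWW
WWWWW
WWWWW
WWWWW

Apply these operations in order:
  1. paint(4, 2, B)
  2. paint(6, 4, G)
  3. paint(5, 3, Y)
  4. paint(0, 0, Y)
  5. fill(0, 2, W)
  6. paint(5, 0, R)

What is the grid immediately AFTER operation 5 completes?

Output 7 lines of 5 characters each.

Answer: YBWWW
BBWWR
BBWWR
WWWWW
WWBWW
WWWYW
WWWWG

Derivation:
After op 1 paint(4,2,B):
BBWWW
BBWWR
BBWWR
WWWWW
WWBWW
WWWWW
WWWWW
After op 2 paint(6,4,G):
BBWWW
BBWWR
BBWWR
WWWWW
WWBWW
WWWWW
WWWWG
After op 3 paint(5,3,Y):
BBWWW
BBWWR
BBWWR
WWWWW
WWBWW
WWWYW
WWWWG
After op 4 paint(0,0,Y):
YBWWW
BBWWR
BBWWR
WWWWW
WWBWW
WWWYW
WWWWG
After op 5 fill(0,2,W) [0 cells changed]:
YBWWW
BBWWR
BBWWR
WWWWW
WWBWW
WWWYW
WWWWG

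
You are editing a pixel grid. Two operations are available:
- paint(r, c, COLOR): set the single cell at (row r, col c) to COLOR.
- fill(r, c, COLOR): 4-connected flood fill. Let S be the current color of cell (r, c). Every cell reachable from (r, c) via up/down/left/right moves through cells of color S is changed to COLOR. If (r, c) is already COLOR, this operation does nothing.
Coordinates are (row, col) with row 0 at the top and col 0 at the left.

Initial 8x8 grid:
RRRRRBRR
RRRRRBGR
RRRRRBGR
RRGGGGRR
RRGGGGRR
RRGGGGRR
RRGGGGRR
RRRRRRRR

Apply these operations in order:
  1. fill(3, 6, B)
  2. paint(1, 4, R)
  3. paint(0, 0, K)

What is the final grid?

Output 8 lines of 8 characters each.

Answer: KBBBBBBB
BBBBRBGB
BBBBBBGB
BBGGGGBB
BBGGGGBB
BBGGGGBB
BBGGGGBB
BBBBBBBB

Derivation:
After op 1 fill(3,6,B) [43 cells changed]:
BBBBBBBB
BBBBBBGB
BBBBBBGB
BBGGGGBB
BBGGGGBB
BBGGGGBB
BBGGGGBB
BBBBBBBB
After op 2 paint(1,4,R):
BBBBBBBB
BBBBRBGB
BBBBBBGB
BBGGGGBB
BBGGGGBB
BBGGGGBB
BBGGGGBB
BBBBBBBB
After op 3 paint(0,0,K):
KBBBBBBB
BBBBRBGB
BBBBBBGB
BBGGGGBB
BBGGGGBB
BBGGGGBB
BBGGGGBB
BBBBBBBB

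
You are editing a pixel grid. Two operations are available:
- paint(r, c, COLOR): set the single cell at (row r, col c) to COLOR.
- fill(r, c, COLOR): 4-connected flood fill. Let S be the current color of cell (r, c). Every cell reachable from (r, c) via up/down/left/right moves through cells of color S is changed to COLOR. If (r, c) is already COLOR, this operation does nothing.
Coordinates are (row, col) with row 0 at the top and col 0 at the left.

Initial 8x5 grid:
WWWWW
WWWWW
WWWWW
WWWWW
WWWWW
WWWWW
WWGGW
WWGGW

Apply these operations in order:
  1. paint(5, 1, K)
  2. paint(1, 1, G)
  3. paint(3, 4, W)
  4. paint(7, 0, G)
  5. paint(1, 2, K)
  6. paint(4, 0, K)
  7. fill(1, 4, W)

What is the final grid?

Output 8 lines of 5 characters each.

Answer: WWWWW
WGKWW
WWWWW
WWWWW
KWWWW
WKWWW
WWGGW
GWGGW

Derivation:
After op 1 paint(5,1,K):
WWWWW
WWWWW
WWWWW
WWWWW
WWWWW
WKWWW
WWGGW
WWGGW
After op 2 paint(1,1,G):
WWWWW
WGWWW
WWWWW
WWWWW
WWWWW
WKWWW
WWGGW
WWGGW
After op 3 paint(3,4,W):
WWWWW
WGWWW
WWWWW
WWWWW
WWWWW
WKWWW
WWGGW
WWGGW
After op 4 paint(7,0,G):
WWWWW
WGWWW
WWWWW
WWWWW
WWWWW
WKWWW
WWGGW
GWGGW
After op 5 paint(1,2,K):
WWWWW
WGKWW
WWWWW
WWWWW
WWWWW
WKWWW
WWGGW
GWGGW
After op 6 paint(4,0,K):
WWWWW
WGKWW
WWWWW
WWWWW
KWWWW
WKWWW
WWGGW
GWGGW
After op 7 fill(1,4,W) [0 cells changed]:
WWWWW
WGKWW
WWWWW
WWWWW
KWWWW
WKWWW
WWGGW
GWGGW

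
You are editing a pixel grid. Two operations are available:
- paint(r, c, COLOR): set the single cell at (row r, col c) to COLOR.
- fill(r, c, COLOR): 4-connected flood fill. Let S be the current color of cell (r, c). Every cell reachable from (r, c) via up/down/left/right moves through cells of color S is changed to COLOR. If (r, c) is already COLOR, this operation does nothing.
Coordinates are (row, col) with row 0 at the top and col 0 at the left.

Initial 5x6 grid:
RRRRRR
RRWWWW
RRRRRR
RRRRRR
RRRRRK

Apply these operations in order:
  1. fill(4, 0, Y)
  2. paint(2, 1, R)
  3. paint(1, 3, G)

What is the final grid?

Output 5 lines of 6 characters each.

After op 1 fill(4,0,Y) [25 cells changed]:
YYYYYY
YYWWWW
YYYYYY
YYYYYY
YYYYYK
After op 2 paint(2,1,R):
YYYYYY
YYWWWW
YRYYYY
YYYYYY
YYYYYK
After op 3 paint(1,3,G):
YYYYYY
YYWGWW
YRYYYY
YYYYYY
YYYYYK

Answer: YYYYYY
YYWGWW
YRYYYY
YYYYYY
YYYYYK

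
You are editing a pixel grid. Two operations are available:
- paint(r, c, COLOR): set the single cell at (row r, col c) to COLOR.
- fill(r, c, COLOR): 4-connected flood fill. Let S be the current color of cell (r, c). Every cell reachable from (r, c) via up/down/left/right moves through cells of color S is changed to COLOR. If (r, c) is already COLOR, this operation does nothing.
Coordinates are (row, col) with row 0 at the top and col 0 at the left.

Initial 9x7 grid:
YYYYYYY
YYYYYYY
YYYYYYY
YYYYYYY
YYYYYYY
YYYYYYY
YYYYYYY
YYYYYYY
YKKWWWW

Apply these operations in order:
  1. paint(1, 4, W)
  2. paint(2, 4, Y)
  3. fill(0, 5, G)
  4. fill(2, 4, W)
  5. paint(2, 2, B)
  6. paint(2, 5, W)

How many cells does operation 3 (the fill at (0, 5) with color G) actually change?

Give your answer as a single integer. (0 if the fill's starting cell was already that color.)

After op 1 paint(1,4,W):
YYYYYYY
YYYYWYY
YYYYYYY
YYYYYYY
YYYYYYY
YYYYYYY
YYYYYYY
YYYYYYY
YKKWWWW
After op 2 paint(2,4,Y):
YYYYYYY
YYYYWYY
YYYYYYY
YYYYYYY
YYYYYYY
YYYYYYY
YYYYYYY
YYYYYYY
YKKWWWW
After op 3 fill(0,5,G) [56 cells changed]:
GGGGGGG
GGGGWGG
GGGGGGG
GGGGGGG
GGGGGGG
GGGGGGG
GGGGGGG
GGGGGGG
GKKWWWW

Answer: 56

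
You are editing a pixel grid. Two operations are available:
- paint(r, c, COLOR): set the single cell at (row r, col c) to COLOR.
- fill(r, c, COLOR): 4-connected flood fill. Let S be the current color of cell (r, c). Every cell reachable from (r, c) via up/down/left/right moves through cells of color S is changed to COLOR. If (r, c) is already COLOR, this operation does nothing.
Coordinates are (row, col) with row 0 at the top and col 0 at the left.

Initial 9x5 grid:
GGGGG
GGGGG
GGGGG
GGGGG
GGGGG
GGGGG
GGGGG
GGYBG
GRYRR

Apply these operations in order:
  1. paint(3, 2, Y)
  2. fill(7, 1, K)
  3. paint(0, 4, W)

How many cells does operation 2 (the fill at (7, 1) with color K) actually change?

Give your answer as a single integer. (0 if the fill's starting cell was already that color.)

Answer: 38

Derivation:
After op 1 paint(3,2,Y):
GGGGG
GGGGG
GGGGG
GGYGG
GGGGG
GGGGG
GGGGG
GGYBG
GRYRR
After op 2 fill(7,1,K) [38 cells changed]:
KKKKK
KKKKK
KKKKK
KKYKK
KKKKK
KKKKK
KKKKK
KKYBK
KRYRR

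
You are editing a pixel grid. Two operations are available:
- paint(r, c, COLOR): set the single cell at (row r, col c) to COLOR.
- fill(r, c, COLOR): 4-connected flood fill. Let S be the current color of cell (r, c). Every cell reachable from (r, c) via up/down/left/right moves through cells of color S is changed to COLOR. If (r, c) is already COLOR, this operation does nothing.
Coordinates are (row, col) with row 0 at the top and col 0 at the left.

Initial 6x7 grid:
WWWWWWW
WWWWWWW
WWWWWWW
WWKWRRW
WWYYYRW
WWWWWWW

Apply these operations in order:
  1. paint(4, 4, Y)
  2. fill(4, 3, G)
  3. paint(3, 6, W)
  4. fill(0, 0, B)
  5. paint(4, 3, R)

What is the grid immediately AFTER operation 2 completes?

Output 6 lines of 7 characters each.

Answer: WWWWWWW
WWWWWWW
WWWWWWW
WWKWRRW
WWGGGRW
WWWWWWW

Derivation:
After op 1 paint(4,4,Y):
WWWWWWW
WWWWWWW
WWWWWWW
WWKWRRW
WWYYYRW
WWWWWWW
After op 2 fill(4,3,G) [3 cells changed]:
WWWWWWW
WWWWWWW
WWWWWWW
WWKWRRW
WWGGGRW
WWWWWWW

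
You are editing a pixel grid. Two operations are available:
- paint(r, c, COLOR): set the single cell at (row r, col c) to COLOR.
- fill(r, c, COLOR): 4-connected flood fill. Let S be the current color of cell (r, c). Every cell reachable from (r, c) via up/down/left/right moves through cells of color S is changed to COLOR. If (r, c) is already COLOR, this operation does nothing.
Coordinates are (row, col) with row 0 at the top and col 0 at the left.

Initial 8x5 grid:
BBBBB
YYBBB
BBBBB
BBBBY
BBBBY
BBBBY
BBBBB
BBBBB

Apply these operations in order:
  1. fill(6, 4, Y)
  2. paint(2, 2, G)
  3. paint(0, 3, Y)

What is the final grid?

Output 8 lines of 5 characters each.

After op 1 fill(6,4,Y) [35 cells changed]:
YYYYY
YYYYY
YYYYY
YYYYY
YYYYY
YYYYY
YYYYY
YYYYY
After op 2 paint(2,2,G):
YYYYY
YYYYY
YYGYY
YYYYY
YYYYY
YYYYY
YYYYY
YYYYY
After op 3 paint(0,3,Y):
YYYYY
YYYYY
YYGYY
YYYYY
YYYYY
YYYYY
YYYYY
YYYYY

Answer: YYYYY
YYYYY
YYGYY
YYYYY
YYYYY
YYYYY
YYYYY
YYYYY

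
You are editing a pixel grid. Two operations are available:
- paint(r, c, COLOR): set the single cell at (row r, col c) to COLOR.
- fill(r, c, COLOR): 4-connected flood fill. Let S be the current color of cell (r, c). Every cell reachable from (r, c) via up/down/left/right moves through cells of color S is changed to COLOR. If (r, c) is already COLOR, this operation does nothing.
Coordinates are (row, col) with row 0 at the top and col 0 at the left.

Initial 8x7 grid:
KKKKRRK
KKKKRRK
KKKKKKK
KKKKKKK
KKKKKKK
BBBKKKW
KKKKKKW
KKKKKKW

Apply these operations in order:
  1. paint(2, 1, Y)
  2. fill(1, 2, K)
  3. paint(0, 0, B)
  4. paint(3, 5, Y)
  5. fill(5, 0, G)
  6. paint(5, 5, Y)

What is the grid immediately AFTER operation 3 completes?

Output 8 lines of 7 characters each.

After op 1 paint(2,1,Y):
KKKKRRK
KKKKRRK
KYKKKKK
KKKKKKK
KKKKKKK
BBBKKKW
KKKKKKW
KKKKKKW
After op 2 fill(1,2,K) [0 cells changed]:
KKKKRRK
KKKKRRK
KYKKKKK
KKKKKKK
KKKKKKK
BBBKKKW
KKKKKKW
KKKKKKW
After op 3 paint(0,0,B):
BKKKRRK
KKKKRRK
KYKKKKK
KKKKKKK
KKKKKKK
BBBKKKW
KKKKKKW
KKKKKKW

Answer: BKKKRRK
KKKKRRK
KYKKKKK
KKKKKKK
KKKKKKK
BBBKKKW
KKKKKKW
KKKKKKW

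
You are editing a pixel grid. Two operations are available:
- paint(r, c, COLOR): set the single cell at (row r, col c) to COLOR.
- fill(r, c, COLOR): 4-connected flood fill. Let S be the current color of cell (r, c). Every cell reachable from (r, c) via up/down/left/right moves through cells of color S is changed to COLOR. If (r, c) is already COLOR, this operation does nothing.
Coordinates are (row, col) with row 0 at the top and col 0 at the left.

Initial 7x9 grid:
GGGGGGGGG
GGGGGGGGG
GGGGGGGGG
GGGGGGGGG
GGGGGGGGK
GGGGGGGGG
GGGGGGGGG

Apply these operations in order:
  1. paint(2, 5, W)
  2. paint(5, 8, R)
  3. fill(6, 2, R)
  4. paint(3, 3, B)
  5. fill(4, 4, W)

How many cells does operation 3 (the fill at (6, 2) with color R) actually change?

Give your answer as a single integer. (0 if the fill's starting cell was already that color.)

After op 1 paint(2,5,W):
GGGGGGGGG
GGGGGGGGG
GGGGGWGGG
GGGGGGGGG
GGGGGGGGK
GGGGGGGGG
GGGGGGGGG
After op 2 paint(5,8,R):
GGGGGGGGG
GGGGGGGGG
GGGGGWGGG
GGGGGGGGG
GGGGGGGGK
GGGGGGGGR
GGGGGGGGG
After op 3 fill(6,2,R) [60 cells changed]:
RRRRRRRRR
RRRRRRRRR
RRRRRWRRR
RRRRRRRRR
RRRRRRRRK
RRRRRRRRR
RRRRRRRRR

Answer: 60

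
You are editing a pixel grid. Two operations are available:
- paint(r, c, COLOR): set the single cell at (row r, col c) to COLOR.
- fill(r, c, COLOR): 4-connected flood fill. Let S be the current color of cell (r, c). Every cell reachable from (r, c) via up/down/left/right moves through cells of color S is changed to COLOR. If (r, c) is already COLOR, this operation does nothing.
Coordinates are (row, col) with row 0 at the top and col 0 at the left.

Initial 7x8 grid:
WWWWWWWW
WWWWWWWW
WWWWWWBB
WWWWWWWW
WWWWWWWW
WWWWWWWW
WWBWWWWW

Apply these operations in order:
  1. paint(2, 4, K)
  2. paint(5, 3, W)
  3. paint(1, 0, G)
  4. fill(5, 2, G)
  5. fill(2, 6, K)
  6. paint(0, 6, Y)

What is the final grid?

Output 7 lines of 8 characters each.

Answer: GGGGGGYG
GGGGGGGG
GGGGKGKK
GGGGGGGG
GGGGGGGG
GGGGGGGG
GGBGGGGG

Derivation:
After op 1 paint(2,4,K):
WWWWWWWW
WWWWWWWW
WWWWKWBB
WWWWWWWW
WWWWWWWW
WWWWWWWW
WWBWWWWW
After op 2 paint(5,3,W):
WWWWWWWW
WWWWWWWW
WWWWKWBB
WWWWWWWW
WWWWWWWW
WWWWWWWW
WWBWWWWW
After op 3 paint(1,0,G):
WWWWWWWW
GWWWWWWW
WWWWKWBB
WWWWWWWW
WWWWWWWW
WWWWWWWW
WWBWWWWW
After op 4 fill(5,2,G) [51 cells changed]:
GGGGGGGG
GGGGGGGG
GGGGKGBB
GGGGGGGG
GGGGGGGG
GGGGGGGG
GGBGGGGG
After op 5 fill(2,6,K) [2 cells changed]:
GGGGGGGG
GGGGGGGG
GGGGKGKK
GGGGGGGG
GGGGGGGG
GGGGGGGG
GGBGGGGG
After op 6 paint(0,6,Y):
GGGGGGYG
GGGGGGGG
GGGGKGKK
GGGGGGGG
GGGGGGGG
GGGGGGGG
GGBGGGGG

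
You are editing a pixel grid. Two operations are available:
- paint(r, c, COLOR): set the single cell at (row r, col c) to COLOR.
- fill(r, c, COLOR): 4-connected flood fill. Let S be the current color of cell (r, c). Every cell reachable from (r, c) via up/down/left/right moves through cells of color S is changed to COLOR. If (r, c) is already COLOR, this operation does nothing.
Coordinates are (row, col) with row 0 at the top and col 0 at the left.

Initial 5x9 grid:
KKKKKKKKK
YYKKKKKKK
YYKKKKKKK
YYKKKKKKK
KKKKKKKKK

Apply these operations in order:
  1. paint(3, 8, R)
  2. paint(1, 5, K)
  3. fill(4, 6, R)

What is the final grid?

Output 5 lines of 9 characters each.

Answer: RRRRRRRRR
YYRRRRRRR
YYRRRRRRR
YYRRRRRRR
RRRRRRRRR

Derivation:
After op 1 paint(3,8,R):
KKKKKKKKK
YYKKKKKKK
YYKKKKKKK
YYKKKKKKR
KKKKKKKKK
After op 2 paint(1,5,K):
KKKKKKKKK
YYKKKKKKK
YYKKKKKKK
YYKKKKKKR
KKKKKKKKK
After op 3 fill(4,6,R) [38 cells changed]:
RRRRRRRRR
YYRRRRRRR
YYRRRRRRR
YYRRRRRRR
RRRRRRRRR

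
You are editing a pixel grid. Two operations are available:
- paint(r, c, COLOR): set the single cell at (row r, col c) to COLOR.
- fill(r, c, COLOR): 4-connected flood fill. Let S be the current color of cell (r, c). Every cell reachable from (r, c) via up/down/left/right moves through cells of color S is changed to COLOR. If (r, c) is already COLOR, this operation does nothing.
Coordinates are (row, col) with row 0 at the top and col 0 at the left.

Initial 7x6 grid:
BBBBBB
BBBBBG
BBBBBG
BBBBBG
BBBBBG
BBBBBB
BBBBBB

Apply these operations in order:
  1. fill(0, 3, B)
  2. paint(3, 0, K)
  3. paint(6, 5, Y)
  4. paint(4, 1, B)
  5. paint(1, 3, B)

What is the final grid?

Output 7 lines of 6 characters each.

After op 1 fill(0,3,B) [0 cells changed]:
BBBBBB
BBBBBG
BBBBBG
BBBBBG
BBBBBG
BBBBBB
BBBBBB
After op 2 paint(3,0,K):
BBBBBB
BBBBBG
BBBBBG
KBBBBG
BBBBBG
BBBBBB
BBBBBB
After op 3 paint(6,5,Y):
BBBBBB
BBBBBG
BBBBBG
KBBBBG
BBBBBG
BBBBBB
BBBBBY
After op 4 paint(4,1,B):
BBBBBB
BBBBBG
BBBBBG
KBBBBG
BBBBBG
BBBBBB
BBBBBY
After op 5 paint(1,3,B):
BBBBBB
BBBBBG
BBBBBG
KBBBBG
BBBBBG
BBBBBB
BBBBBY

Answer: BBBBBB
BBBBBG
BBBBBG
KBBBBG
BBBBBG
BBBBBB
BBBBBY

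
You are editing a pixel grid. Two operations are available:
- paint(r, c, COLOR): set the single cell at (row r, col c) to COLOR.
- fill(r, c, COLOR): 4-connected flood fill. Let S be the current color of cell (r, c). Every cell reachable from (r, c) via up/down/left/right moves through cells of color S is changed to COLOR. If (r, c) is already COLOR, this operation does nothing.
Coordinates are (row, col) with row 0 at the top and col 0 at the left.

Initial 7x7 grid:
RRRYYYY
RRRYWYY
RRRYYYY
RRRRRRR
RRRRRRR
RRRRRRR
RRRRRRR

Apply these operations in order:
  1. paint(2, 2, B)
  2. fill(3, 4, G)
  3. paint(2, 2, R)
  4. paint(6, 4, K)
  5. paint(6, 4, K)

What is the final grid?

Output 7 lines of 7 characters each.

Answer: GGGYYYY
GGGYWYY
GGRYYYY
GGGGGGG
GGGGGGG
GGGGGGG
GGGGKGG

Derivation:
After op 1 paint(2,2,B):
RRRYYYY
RRRYWYY
RRBYYYY
RRRRRRR
RRRRRRR
RRRRRRR
RRRRRRR
After op 2 fill(3,4,G) [36 cells changed]:
GGGYYYY
GGGYWYY
GGBYYYY
GGGGGGG
GGGGGGG
GGGGGGG
GGGGGGG
After op 3 paint(2,2,R):
GGGYYYY
GGGYWYY
GGRYYYY
GGGGGGG
GGGGGGG
GGGGGGG
GGGGGGG
After op 4 paint(6,4,K):
GGGYYYY
GGGYWYY
GGRYYYY
GGGGGGG
GGGGGGG
GGGGGGG
GGGGKGG
After op 5 paint(6,4,K):
GGGYYYY
GGGYWYY
GGRYYYY
GGGGGGG
GGGGGGG
GGGGGGG
GGGGKGG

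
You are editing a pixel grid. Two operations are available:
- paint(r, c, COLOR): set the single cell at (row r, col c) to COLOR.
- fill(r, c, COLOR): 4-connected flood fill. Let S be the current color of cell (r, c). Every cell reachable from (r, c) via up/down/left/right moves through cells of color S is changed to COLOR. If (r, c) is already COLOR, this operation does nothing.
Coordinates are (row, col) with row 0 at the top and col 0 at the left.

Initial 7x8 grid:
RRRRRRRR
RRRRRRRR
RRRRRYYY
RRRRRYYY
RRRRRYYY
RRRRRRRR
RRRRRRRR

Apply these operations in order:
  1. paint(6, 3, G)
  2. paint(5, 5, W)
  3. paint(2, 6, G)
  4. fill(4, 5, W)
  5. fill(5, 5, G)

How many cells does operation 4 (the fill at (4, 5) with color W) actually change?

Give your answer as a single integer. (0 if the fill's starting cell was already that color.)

Answer: 8

Derivation:
After op 1 paint(6,3,G):
RRRRRRRR
RRRRRRRR
RRRRRYYY
RRRRRYYY
RRRRRYYY
RRRRRRRR
RRRGRRRR
After op 2 paint(5,5,W):
RRRRRRRR
RRRRRRRR
RRRRRYYY
RRRRRYYY
RRRRRYYY
RRRRRWRR
RRRGRRRR
After op 3 paint(2,6,G):
RRRRRRRR
RRRRRRRR
RRRRRYGY
RRRRRYYY
RRRRRYYY
RRRRRWRR
RRRGRRRR
After op 4 fill(4,5,W) [8 cells changed]:
RRRRRRRR
RRRRRRRR
RRRRRWGW
RRRRRWWW
RRRRRWWW
RRRRRWRR
RRRGRRRR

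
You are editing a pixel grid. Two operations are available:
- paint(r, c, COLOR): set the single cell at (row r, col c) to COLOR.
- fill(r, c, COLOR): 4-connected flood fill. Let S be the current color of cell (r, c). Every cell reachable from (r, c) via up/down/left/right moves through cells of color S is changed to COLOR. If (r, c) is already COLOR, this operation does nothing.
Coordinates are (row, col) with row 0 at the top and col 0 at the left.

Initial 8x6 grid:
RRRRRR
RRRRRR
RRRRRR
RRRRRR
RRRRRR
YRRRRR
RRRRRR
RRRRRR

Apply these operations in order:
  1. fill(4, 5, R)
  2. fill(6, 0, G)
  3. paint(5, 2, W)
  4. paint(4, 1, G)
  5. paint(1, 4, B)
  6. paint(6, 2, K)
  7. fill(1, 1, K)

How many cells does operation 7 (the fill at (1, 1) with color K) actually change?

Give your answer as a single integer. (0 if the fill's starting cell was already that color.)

After op 1 fill(4,5,R) [0 cells changed]:
RRRRRR
RRRRRR
RRRRRR
RRRRRR
RRRRRR
YRRRRR
RRRRRR
RRRRRR
After op 2 fill(6,0,G) [47 cells changed]:
GGGGGG
GGGGGG
GGGGGG
GGGGGG
GGGGGG
YGGGGG
GGGGGG
GGGGGG
After op 3 paint(5,2,W):
GGGGGG
GGGGGG
GGGGGG
GGGGGG
GGGGGG
YGWGGG
GGGGGG
GGGGGG
After op 4 paint(4,1,G):
GGGGGG
GGGGGG
GGGGGG
GGGGGG
GGGGGG
YGWGGG
GGGGGG
GGGGGG
After op 5 paint(1,4,B):
GGGGGG
GGGGBG
GGGGGG
GGGGGG
GGGGGG
YGWGGG
GGGGGG
GGGGGG
After op 6 paint(6,2,K):
GGGGGG
GGGGBG
GGGGGG
GGGGGG
GGGGGG
YGWGGG
GGKGGG
GGGGGG
After op 7 fill(1,1,K) [44 cells changed]:
KKKKKK
KKKKBK
KKKKKK
KKKKKK
KKKKKK
YKWKKK
KKKKKK
KKKKKK

Answer: 44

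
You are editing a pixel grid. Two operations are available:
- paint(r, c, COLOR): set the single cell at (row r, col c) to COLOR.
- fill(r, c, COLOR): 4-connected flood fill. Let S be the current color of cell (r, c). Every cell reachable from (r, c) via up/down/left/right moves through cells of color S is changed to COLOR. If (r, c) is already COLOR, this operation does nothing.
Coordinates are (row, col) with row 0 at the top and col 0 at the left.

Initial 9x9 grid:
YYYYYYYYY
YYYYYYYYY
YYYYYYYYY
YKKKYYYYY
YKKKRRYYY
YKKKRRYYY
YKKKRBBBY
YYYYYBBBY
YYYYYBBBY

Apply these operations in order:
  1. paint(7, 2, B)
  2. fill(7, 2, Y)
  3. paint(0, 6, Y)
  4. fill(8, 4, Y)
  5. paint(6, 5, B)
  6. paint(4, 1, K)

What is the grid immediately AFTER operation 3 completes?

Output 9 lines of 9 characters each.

Answer: YYYYYYYYY
YYYYYYYYY
YYYYYYYYY
YKKKYYYYY
YKKKRRYYY
YKKKRRYYY
YKKKRBBBY
YYYYYBBBY
YYYYYBBBY

Derivation:
After op 1 paint(7,2,B):
YYYYYYYYY
YYYYYYYYY
YYYYYYYYY
YKKKYYYYY
YKKKRRYYY
YKKKRRYYY
YKKKRBBBY
YYBYYBBBY
YYYYYBBBY
After op 2 fill(7,2,Y) [1 cells changed]:
YYYYYYYYY
YYYYYYYYY
YYYYYYYYY
YKKKYYYYY
YKKKRRYYY
YKKKRRYYY
YKKKRBBBY
YYYYYBBBY
YYYYYBBBY
After op 3 paint(0,6,Y):
YYYYYYYYY
YYYYYYYYY
YYYYYYYYY
YKKKYYYYY
YKKKRRYYY
YKKKRRYYY
YKKKRBBBY
YYYYYBBBY
YYYYYBBBY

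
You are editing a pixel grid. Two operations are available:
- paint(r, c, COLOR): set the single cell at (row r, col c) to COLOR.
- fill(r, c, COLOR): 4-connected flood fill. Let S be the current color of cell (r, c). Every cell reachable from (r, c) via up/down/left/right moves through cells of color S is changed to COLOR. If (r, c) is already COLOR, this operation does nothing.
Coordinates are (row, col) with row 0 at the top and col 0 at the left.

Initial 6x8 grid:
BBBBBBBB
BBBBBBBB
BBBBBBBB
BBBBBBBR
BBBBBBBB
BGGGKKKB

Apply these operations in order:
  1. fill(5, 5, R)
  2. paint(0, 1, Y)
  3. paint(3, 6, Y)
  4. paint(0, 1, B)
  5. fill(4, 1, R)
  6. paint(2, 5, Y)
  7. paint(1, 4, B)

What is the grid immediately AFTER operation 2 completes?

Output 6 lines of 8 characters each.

Answer: BYBBBBBB
BBBBBBBB
BBBBBBBB
BBBBBBBR
BBBBBBBB
BGGGRRRB

Derivation:
After op 1 fill(5,5,R) [3 cells changed]:
BBBBBBBB
BBBBBBBB
BBBBBBBB
BBBBBBBR
BBBBBBBB
BGGGRRRB
After op 2 paint(0,1,Y):
BYBBBBBB
BBBBBBBB
BBBBBBBB
BBBBBBBR
BBBBBBBB
BGGGRRRB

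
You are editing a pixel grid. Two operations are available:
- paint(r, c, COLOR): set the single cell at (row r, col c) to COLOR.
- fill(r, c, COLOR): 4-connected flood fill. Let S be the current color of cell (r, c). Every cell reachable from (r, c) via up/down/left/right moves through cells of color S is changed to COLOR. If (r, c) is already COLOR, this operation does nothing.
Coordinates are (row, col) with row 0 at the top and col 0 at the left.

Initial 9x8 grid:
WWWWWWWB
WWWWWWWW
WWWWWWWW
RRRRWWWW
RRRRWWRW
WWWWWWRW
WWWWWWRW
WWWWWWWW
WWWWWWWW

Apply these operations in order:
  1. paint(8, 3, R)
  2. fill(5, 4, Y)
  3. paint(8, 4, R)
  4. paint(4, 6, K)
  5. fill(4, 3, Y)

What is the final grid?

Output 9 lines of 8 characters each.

Answer: YYYYYYYB
YYYYYYYY
YYYYYYYY
YYYYYYYY
YYYYYYKY
YYYYYYRY
YYYYYYRY
YYYYYYYY
YYYRRYYY

Derivation:
After op 1 paint(8,3,R):
WWWWWWWB
WWWWWWWW
WWWWWWWW
RRRRWWWW
RRRRWWRW
WWWWWWRW
WWWWWWRW
WWWWWWWW
WWWRWWWW
After op 2 fill(5,4,Y) [59 cells changed]:
YYYYYYYB
YYYYYYYY
YYYYYYYY
RRRRYYYY
RRRRYYRY
YYYYYYRY
YYYYYYRY
YYYYYYYY
YYYRYYYY
After op 3 paint(8,4,R):
YYYYYYYB
YYYYYYYY
YYYYYYYY
RRRRYYYY
RRRRYYRY
YYYYYYRY
YYYYYYRY
YYYYYYYY
YYYRRYYY
After op 4 paint(4,6,K):
YYYYYYYB
YYYYYYYY
YYYYYYYY
RRRRYYYY
RRRRYYKY
YYYYYYRY
YYYYYYRY
YYYYYYYY
YYYRRYYY
After op 5 fill(4,3,Y) [8 cells changed]:
YYYYYYYB
YYYYYYYY
YYYYYYYY
YYYYYYYY
YYYYYYKY
YYYYYYRY
YYYYYYRY
YYYYYYYY
YYYRRYYY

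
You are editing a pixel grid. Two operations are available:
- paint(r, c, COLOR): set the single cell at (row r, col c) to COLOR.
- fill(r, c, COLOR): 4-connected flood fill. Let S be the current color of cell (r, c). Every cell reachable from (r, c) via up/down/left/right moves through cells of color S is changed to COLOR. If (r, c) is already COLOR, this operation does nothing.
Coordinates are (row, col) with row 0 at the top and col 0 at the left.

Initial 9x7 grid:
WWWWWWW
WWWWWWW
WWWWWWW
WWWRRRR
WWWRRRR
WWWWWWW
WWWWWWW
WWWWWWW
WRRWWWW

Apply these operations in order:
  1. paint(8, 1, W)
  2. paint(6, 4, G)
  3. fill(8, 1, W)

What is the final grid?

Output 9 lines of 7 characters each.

Answer: WWWWWWW
WWWWWWW
WWWWWWW
WWWRRRR
WWWRRRR
WWWWWWW
WWWWGWW
WWWWWWW
WWRWWWW

Derivation:
After op 1 paint(8,1,W):
WWWWWWW
WWWWWWW
WWWWWWW
WWWRRRR
WWWRRRR
WWWWWWW
WWWWWWW
WWWWWWW
WWRWWWW
After op 2 paint(6,4,G):
WWWWWWW
WWWWWWW
WWWWWWW
WWWRRRR
WWWRRRR
WWWWWWW
WWWWGWW
WWWWWWW
WWRWWWW
After op 3 fill(8,1,W) [0 cells changed]:
WWWWWWW
WWWWWWW
WWWWWWW
WWWRRRR
WWWRRRR
WWWWWWW
WWWWGWW
WWWWWWW
WWRWWWW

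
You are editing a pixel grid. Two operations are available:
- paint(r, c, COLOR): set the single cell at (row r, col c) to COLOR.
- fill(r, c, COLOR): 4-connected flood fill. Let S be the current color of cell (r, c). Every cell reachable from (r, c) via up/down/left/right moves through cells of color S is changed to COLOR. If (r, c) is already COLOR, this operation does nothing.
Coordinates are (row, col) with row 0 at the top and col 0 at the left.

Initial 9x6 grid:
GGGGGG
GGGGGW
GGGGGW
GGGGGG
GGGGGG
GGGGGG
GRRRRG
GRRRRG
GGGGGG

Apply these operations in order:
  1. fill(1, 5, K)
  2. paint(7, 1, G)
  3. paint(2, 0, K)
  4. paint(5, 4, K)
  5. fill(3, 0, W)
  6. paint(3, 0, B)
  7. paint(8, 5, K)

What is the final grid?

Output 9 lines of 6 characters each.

Answer: WWWWWW
WWWWWK
KWWWWK
BWWWWW
WWWWWW
WWWWKW
WRRRRW
WWRRRW
WWWWWK

Derivation:
After op 1 fill(1,5,K) [2 cells changed]:
GGGGGG
GGGGGK
GGGGGK
GGGGGG
GGGGGG
GGGGGG
GRRRRG
GRRRRG
GGGGGG
After op 2 paint(7,1,G):
GGGGGG
GGGGGK
GGGGGK
GGGGGG
GGGGGG
GGGGGG
GRRRRG
GGRRRG
GGGGGG
After op 3 paint(2,0,K):
GGGGGG
GGGGGK
KGGGGK
GGGGGG
GGGGGG
GGGGGG
GRRRRG
GGRRRG
GGGGGG
After op 4 paint(5,4,K):
GGGGGG
GGGGGK
KGGGGK
GGGGGG
GGGGGG
GGGGKG
GRRRRG
GGRRRG
GGGGGG
After op 5 fill(3,0,W) [43 cells changed]:
WWWWWW
WWWWWK
KWWWWK
WWWWWW
WWWWWW
WWWWKW
WRRRRW
WWRRRW
WWWWWW
After op 6 paint(3,0,B):
WWWWWW
WWWWWK
KWWWWK
BWWWWW
WWWWWW
WWWWKW
WRRRRW
WWRRRW
WWWWWW
After op 7 paint(8,5,K):
WWWWWW
WWWWWK
KWWWWK
BWWWWW
WWWWWW
WWWWKW
WRRRRW
WWRRRW
WWWWWK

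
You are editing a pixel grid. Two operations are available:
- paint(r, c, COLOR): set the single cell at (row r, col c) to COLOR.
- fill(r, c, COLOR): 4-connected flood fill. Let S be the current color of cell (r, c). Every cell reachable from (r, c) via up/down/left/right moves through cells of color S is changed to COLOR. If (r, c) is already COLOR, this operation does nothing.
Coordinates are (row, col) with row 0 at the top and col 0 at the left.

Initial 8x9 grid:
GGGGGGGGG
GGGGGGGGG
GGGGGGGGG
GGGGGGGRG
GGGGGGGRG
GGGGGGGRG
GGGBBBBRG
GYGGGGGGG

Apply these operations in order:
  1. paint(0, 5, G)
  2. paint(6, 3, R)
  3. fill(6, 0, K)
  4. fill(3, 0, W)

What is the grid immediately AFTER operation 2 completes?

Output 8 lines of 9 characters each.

Answer: GGGGGGGGG
GGGGGGGGG
GGGGGGGGG
GGGGGGGRG
GGGGGGGRG
GGGGGGGRG
GGGRBBBRG
GYGGGGGGG

Derivation:
After op 1 paint(0,5,G):
GGGGGGGGG
GGGGGGGGG
GGGGGGGGG
GGGGGGGRG
GGGGGGGRG
GGGGGGGRG
GGGBBBBRG
GYGGGGGGG
After op 2 paint(6,3,R):
GGGGGGGGG
GGGGGGGGG
GGGGGGGGG
GGGGGGGRG
GGGGGGGRG
GGGGGGGRG
GGGRBBBRG
GYGGGGGGG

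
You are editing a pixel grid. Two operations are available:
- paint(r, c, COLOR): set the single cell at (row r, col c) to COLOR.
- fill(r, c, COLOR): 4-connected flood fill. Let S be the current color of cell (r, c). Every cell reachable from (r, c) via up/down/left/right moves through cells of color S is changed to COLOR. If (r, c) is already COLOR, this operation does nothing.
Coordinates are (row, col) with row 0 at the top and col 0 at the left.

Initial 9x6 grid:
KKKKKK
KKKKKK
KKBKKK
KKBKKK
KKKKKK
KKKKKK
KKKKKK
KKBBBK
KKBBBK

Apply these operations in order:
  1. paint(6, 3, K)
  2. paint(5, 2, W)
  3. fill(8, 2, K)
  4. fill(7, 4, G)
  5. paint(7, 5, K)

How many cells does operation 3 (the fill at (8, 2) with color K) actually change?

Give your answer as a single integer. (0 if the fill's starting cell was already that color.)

After op 1 paint(6,3,K):
KKKKKK
KKKKKK
KKBKKK
KKBKKK
KKKKKK
KKKKKK
KKKKKK
KKBBBK
KKBBBK
After op 2 paint(5,2,W):
KKKKKK
KKKKKK
KKBKKK
KKBKKK
KKKKKK
KKWKKK
KKKKKK
KKBBBK
KKBBBK
After op 3 fill(8,2,K) [6 cells changed]:
KKKKKK
KKKKKK
KKBKKK
KKBKKK
KKKKKK
KKWKKK
KKKKKK
KKKKKK
KKKKKK

Answer: 6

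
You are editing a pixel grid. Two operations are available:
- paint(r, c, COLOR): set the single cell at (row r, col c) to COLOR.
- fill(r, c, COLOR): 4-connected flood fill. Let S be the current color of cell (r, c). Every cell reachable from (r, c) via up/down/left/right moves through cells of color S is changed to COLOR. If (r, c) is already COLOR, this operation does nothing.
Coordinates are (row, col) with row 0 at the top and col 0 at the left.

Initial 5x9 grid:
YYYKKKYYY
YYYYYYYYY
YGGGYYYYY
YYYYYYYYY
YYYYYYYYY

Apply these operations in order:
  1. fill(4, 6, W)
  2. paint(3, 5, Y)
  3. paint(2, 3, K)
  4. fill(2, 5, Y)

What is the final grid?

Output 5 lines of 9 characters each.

Answer: YYYKKKYYY
YYYYYYYYY
YGGKYYYYY
YYYYYYYYY
YYYYYYYYY

Derivation:
After op 1 fill(4,6,W) [39 cells changed]:
WWWKKKWWW
WWWWWWWWW
WGGGWWWWW
WWWWWWWWW
WWWWWWWWW
After op 2 paint(3,5,Y):
WWWKKKWWW
WWWWWWWWW
WGGGWWWWW
WWWWWYWWW
WWWWWWWWW
After op 3 paint(2,3,K):
WWWKKKWWW
WWWWWWWWW
WGGKWWWWW
WWWWWYWWW
WWWWWWWWW
After op 4 fill(2,5,Y) [38 cells changed]:
YYYKKKYYY
YYYYYYYYY
YGGKYYYYY
YYYYYYYYY
YYYYYYYYY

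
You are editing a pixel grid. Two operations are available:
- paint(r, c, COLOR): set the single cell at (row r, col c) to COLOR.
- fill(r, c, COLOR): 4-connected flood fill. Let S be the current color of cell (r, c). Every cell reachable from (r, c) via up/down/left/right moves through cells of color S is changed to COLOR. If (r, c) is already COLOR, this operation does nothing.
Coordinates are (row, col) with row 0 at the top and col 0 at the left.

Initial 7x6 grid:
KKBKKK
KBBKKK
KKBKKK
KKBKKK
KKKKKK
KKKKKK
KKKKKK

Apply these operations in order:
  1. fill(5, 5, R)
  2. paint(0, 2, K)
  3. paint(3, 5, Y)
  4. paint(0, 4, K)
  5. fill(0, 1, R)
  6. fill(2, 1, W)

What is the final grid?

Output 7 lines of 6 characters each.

Answer: WWKWKW
WBBWWW
WWBWWW
WWBWWY
WWWWWW
WWWWWW
WWWWWW

Derivation:
After op 1 fill(5,5,R) [37 cells changed]:
RRBRRR
RBBRRR
RRBRRR
RRBRRR
RRRRRR
RRRRRR
RRRRRR
After op 2 paint(0,2,K):
RRKRRR
RBBRRR
RRBRRR
RRBRRR
RRRRRR
RRRRRR
RRRRRR
After op 3 paint(3,5,Y):
RRKRRR
RBBRRR
RRBRRR
RRBRRY
RRRRRR
RRRRRR
RRRRRR
After op 4 paint(0,4,K):
RRKRKR
RBBRRR
RRBRRR
RRBRRY
RRRRRR
RRRRRR
RRRRRR
After op 5 fill(0,1,R) [0 cells changed]:
RRKRKR
RBBRRR
RRBRRR
RRBRRY
RRRRRR
RRRRRR
RRRRRR
After op 6 fill(2,1,W) [35 cells changed]:
WWKWKW
WBBWWW
WWBWWW
WWBWWY
WWWWWW
WWWWWW
WWWWWW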